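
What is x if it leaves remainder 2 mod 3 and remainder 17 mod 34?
17

Using Chinese Remainder Theorem:
M = 3 × 34 = 102
M1 = 34, M2 = 3
y1 = 34^(-1) mod 3 = 1
y2 = 3^(-1) mod 34 = 23
x = (2×34×1 + 17×3×23) mod 102 = 17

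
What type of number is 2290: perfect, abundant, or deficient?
deficient

Proper divisors of 2290: sum = 1 + 2 + 5 + 10 + 229 + 458 + 1145 = 1850
Since 1850 < 2290, 2290 is deficient.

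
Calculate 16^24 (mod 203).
36

Repeated squaring. Binary of 24 = 11000.
16^1 ≡ 16 (mod 203); 16^2 ≡ 53 (mod 203); 16^4 ≡ 170 (mod 203); 16^8 ≡ 74 (mod 203); 16^16 ≡ 198 (mod 203)
16^24 = 16^8 × 16^16 ≡ 36 (mod 203)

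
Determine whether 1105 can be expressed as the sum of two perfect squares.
4² + 33² (a=4, b=33)

Factorization: 1105 = 5 × 13 × 17
By Fermat: n is sum of two squares iff every prime p ≡ 3 (mod 4) appears to even power.
All primes ≡ 3 (mod 4) appear to even power.
Search a = 0, 1, 2, … for 1105 - a² a perfect square: first hit at a = 4: 1105 - 16 = 1089 = 33².
1105 = 4² + 33² = 16 + 1089 ✓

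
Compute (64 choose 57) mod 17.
16

Using Lucas' theorem:
Write n=64 and k=57 in base 17:
n in base 17: [3, 13]
k in base 17: [3, 6]
C(64,57) mod 17 = ∏ C(n_i, k_i) mod 17
Digit binomials (mod 17): C(3,3) = 1; C(13,6) = 1716 ≡ 16
Product: 1 × 16 = 16 ≡ 16 (mod 17)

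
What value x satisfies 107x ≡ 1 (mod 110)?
73

gcd(107, 110) = 1, so the inverse exists.
Extended Euclidean algorithm on (110, 107):
110 = 1 × 107 + 3  ⟹  3 = (1)·110 + (-1)·107
107 = 35 × 3 + 2  ⟹  2 = (-35)·110 + (36)·107
3 = 1 × 2 + 1  ⟹  1 = (36)·110 + (-37)·107
So (-37)·107 ≡ 1 (mod 110), i.e. 107^(-1) ≡ -37 ≡ 73 (mod 110).
Check: 107 × 73 = 7811 ≡ 1 (mod 110)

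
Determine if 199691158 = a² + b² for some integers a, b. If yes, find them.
Not possible

Factorization: 199691158 = 2 × 29 × 151^3
By Fermat: n is sum of two squares iff every prime p ≡ 3 (mod 4) appears to even power.
Prime(s) ≡ 3 (mod 4) with odd exponent: [(151, 3)]
Therefore 199691158 cannot be expressed as a² + b².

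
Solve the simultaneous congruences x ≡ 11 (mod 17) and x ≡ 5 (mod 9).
113

Using Chinese Remainder Theorem:
M = 17 × 9 = 153
M1 = 9, M2 = 17
y1 = 9^(-1) mod 17 = 2
y2 = 17^(-1) mod 9 = 8
x = (11×9×2 + 5×17×8) mod 153 = 113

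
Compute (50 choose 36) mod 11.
3

Using Lucas' theorem:
Write n=50 and k=36 in base 11:
n in base 11: [4, 6]
k in base 11: [3, 3]
C(50,36) mod 11 = ∏ C(n_i, k_i) mod 11
Digit binomials (mod 11): C(4,3) = 4; C(6,3) = 20 ≡ 9
Product: 4 × 9 = 36 ≡ 3 (mod 11)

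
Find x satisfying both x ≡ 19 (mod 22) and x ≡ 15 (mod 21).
393

Using Chinese Remainder Theorem:
M = 22 × 21 = 462
M1 = 21, M2 = 22
y1 = 21^(-1) mod 22 = 21
y2 = 22^(-1) mod 21 = 1
x = (19×21×21 + 15×22×1) mod 462 = 393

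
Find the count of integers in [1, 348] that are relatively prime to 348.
112

348 = 2^2 × 3 × 29
φ(n) = n × ∏(1 - 1/p) for each prime p dividing n
φ(348) = 348 × (1 - 1/2) × (1 - 1/3) × (1 - 1/29) = 112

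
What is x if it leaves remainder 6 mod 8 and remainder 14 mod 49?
14

Using Chinese Remainder Theorem:
M = 8 × 49 = 392
M1 = 49, M2 = 8
y1 = 49^(-1) mod 8 = 1
y2 = 8^(-1) mod 49 = 43
x = (6×49×1 + 14×8×43) mod 392 = 14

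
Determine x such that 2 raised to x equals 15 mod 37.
13

Baby-step giant-step with step n = ⌈√37⌉ = 7.
Baby steps 2^j mod 37 (j:value) for j=0..6: 0:1, 1:2, 2:4, 3:8, 4:16, 5:32, 6:27.
Giant-step multiplier: 2^(-7) ≡ 2^(36-7) = 2^29 ≡ 24 (mod 37).
Giant steps γ_i = 15·24^i mod 37: γ_0=15, γ_1=27 (in table at j=6).
x = i·n + j = 1·7 + 6 = 13.
Check: 2^13 ≡ 15 (mod 37).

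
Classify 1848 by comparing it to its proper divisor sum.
abundant

Proper divisors of 1848: sum = 1 + 2 + 3 + 4 + 6 + 7 + 8 + 11 + ... + 308 + 462 + 616 + 924 (31 divisors) = 3912
Since 3912 > 1848, 1848 is abundant.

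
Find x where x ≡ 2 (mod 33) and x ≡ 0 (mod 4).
68

Using Chinese Remainder Theorem:
M = 33 × 4 = 132
M1 = 4, M2 = 33
y1 = 4^(-1) mod 33 = 25
y2 = 33^(-1) mod 4 = 1
x = (2×4×25 + 0×33×1) mod 132 = 68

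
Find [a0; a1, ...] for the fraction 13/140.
[0; 10, 1, 3, 3]

Euclidean algorithm steps:
13 = 0 × 140 + 13
140 = 10 × 13 + 10
13 = 1 × 10 + 3
10 = 3 × 3 + 1
3 = 3 × 1 + 0
Continued fraction: [0; 10, 1, 3, 3]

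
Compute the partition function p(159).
97662728555

p(n) counts ways to write n as a sum of positive integers (order ignored).
Euler's pentagonal recurrence: p(k) = p(k-1) + p(k-2) - p(k-5) - p(k-7) + p(k-12) + p(k-15) - ... (offsets j(3j∓1)/2, signs ++--, p(0)=1, p(<0)=0).
DP table for k = 0..158: p(0)=1, p(1)=1, p(2)=2, p(3)=3, p(4)=5, p(5)=7, p(6)=11, p(7)=15, p(8)=22, p(9)=30, p(10)=42, p(11)=56, p(12)=77, p(13)=101, p(14)=135, p(15)=176, p(16)=231, p(17)=297, p(18)=385, p(19)=490, p(20)=627, p(21)=792, p(22)=1002, p(23)=1255, p(24)=1575, p(25)=1958, p(26)=2436, p(27)=3010, p(28)=3718, p(29)=4565, p(30)=5604, p(31)=6842, p(32)=8349, p(33)=10143, p(34)=12310, p(35)=14883, p(36)=17977, p(37)=21637, p(38)=26015, p(39)=31185, p(40)=37338, p(41)=44583, p(42)=53174, p(43)=63261, p(44)=75175, p(45)=89134, p(46)=105558, p(47)=124754, p(48)=147273, p(49)=173525, p(50)=204226, p(51)=239943, p(52)=281589, p(53)=329931, p(54)=386155, p(55)=451276, p(56)=526823, p(57)=614154, p(58)=715220, p(59)=831820, p(60)=966467, p(61)=1121505, p(62)=1300156, p(63)=1505499, p(64)=1741630, p(65)=2012558, p(66)=2323520, p(67)=2679689, p(68)=3087735, p(69)=3554345, p(70)=4087968, p(71)=4697205, p(72)=5392783, p(73)=6185689, p(74)=7089500, p(75)=8118264, p(76)=9289091, p(77)=10619863, p(78)=12132164, p(79)=13848650, p(80)=15796476, p(81)=18004327, p(82)=20506255, p(83)=23338469, p(84)=26543660, p(85)=30167357, p(86)=34262962, p(87)=38887673, p(88)=44108109, p(89)=49995925, p(90)=56634173, p(91)=64112359, p(92)=72533807, p(93)=82010177, p(94)=92669720, p(95)=104651419, p(96)=118114304, p(97)=133230930, p(98)=150198136, p(99)=169229875, p(100)=190569292, p(101)=214481126, p(102)=241265379, p(103)=271248950, p(104)=304801365, p(105)=342325709, p(106)=384276336, p(107)=431149389, p(108)=483502844, p(109)=541946240, p(110)=607163746, p(111)=679903203, p(112)=761002156, p(113)=851376628, p(114)=952050665, p(115)=1064144451, p(116)=1188908248, p(117)=1327710076, p(118)=1482074143, p(119)=1653668665, p(120)=1844349560, p(121)=2056148051, p(122)=2291320912, p(123)=2552338241, p(124)=2841940500, p(125)=3163127352, p(126)=3519222692, p(127)=3913864295, p(128)=4351078600, p(129)=4835271870, p(130)=5371315400, p(131)=5964539504, p(132)=6620830889, p(133)=7346629512, p(134)=8149040695, p(135)=9035836076, p(136)=10015581680, p(137)=11097645016, p(138)=12292341831, p(139)=13610949895, p(140)=15065878135, p(141)=16670689208, p(142)=18440293320, p(143)=20390982757, p(144)=22540654445, p(145)=24908858009, p(146)=27517052599, p(147)=30388671978, p(148)=33549419497, p(149)=37027355200, p(150)=40853235313, p(151)=45060624582, p(152)=49686288421, p(153)=54770336324, p(154)=60356673280, p(155)=66493182097, p(156)=73232243759, p(157)=80630964769, p(158)=88751778802.
Final step: p(159) = p(158) + p(157) - p(154) - p(152) + p(147) + p(144) - p(137) - p(133) + p(124) + p(119) - p(108) - p(102) + p(89) + p(82) - p(67) - p(59) + p(42) + p(33) - p(14) - p(4)
= 88751778802 + 80630964769 - 60356673280 - 49686288421 + 30388671978 + 22540654445 - 11097645016 - 7346629512 + 2841940500 + 1653668665 - 483502844 - 241265379 + 49995925 + 20506255 - 2679689 - 831820 + 53174 + 10143 - 135 - 5
= 97662728555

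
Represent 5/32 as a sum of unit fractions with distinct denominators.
1/7 + 1/75 + 1/16800

Greedy algorithm:
5/32: ceiling(32/5) = 7, use 1/7
3/224: ceiling(224/3) = 75, use 1/75
1/16800: ceiling(16800/1) = 16800, use 1/16800
Result: 5/32 = 1/7 + 1/75 + 1/16800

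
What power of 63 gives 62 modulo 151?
62

Baby-step giant-step with step n = ⌈√151⌉ = 13.
Baby steps 63^j mod 151 (j:value) for j=0..12: 0:1, 1:63, 2:43, 3:142, 4:37, 5:66, 6:81, 7:120, 8:10, 9:26, 10:128, 11:61, 12:68.
Giant-step multiplier: 63^(-13) ≡ 63^(150-13) = 63^137 ≡ 89 (mod 151).
Giant steps γ_i = 62·89^i mod 151: γ_0=62, γ_1=82, γ_2=50, γ_3=71, γ_4=128 (in table at j=10).
x = i·n + j = 4·13 + 10 = 62.
Check: 63^62 ≡ 62 (mod 151).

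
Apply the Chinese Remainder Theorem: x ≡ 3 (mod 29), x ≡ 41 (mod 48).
1337

Using Chinese Remainder Theorem:
M = 29 × 48 = 1392
M1 = 48, M2 = 29
y1 = 48^(-1) mod 29 = 26
y2 = 29^(-1) mod 48 = 5
x = (3×48×26 + 41×29×5) mod 1392 = 1337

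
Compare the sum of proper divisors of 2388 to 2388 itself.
abundant

Proper divisors of 2388: sum = 1 + 2 + 3 + 4 + 6 + 12 + 199 + 398 + 597 + 796 + 1194 = 3212
Since 3212 > 2388, 2388 is abundant.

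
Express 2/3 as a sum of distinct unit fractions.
1/2 + 1/6

Greedy algorithm:
2/3: ceiling(3/2) = 2, use 1/2
1/6: ceiling(6/1) = 6, use 1/6
Result: 2/3 = 1/2 + 1/6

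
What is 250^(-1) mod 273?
178

gcd(250, 273) = 1, so the inverse exists.
Extended Euclidean algorithm on (273, 250):
273 = 1 × 250 + 23  ⟹  23 = (1)·273 + (-1)·250
250 = 10 × 23 + 20  ⟹  20 = (-10)·273 + (11)·250
23 = 1 × 20 + 3  ⟹  3 = (11)·273 + (-12)·250
20 = 6 × 3 + 2  ⟹  2 = (-76)·273 + (83)·250
3 = 1 × 2 + 1  ⟹  1 = (87)·273 + (-95)·250
So (-95)·250 ≡ 1 (mod 273), i.e. 250^(-1) ≡ -95 ≡ 178 (mod 273).
Check: 250 × 178 = 44500 ≡ 1 (mod 273)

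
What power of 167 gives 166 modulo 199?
161

Baby-step giant-step with step n = ⌈√199⌉ = 15.
Baby steps 167^j mod 199 (j:value) for j=0..14: 0:1, 1:167, 2:29, 3:67, 4:45, 5:152, 6:111, 7:30, 8:35, 9:74, 10:20, 11:156, 12:182, 13:146, 14:104.
Giant-step multiplier: 167^(-15) ≡ 167^(198-15) = 167^183 ≡ 76 (mod 199).
Giant steps γ_i = 166·76^i mod 199: γ_0=166, γ_1=79, γ_2=34, γ_3=196, γ_4=170, γ_5=184, γ_6=54, γ_7=124, γ_8=71, γ_9=23, γ_10=156 (in table at j=11).
x = i·n + j = 10·15 + 11 = 161.
Check: 167^161 ≡ 166 (mod 199).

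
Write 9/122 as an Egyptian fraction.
1/14 + 1/427

Greedy algorithm:
9/122: ceiling(122/9) = 14, use 1/14
1/427: ceiling(427/1) = 427, use 1/427
Result: 9/122 = 1/14 + 1/427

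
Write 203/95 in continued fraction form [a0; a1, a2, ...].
[2; 7, 3, 4]

Euclidean algorithm steps:
203 = 2 × 95 + 13
95 = 7 × 13 + 4
13 = 3 × 4 + 1
4 = 4 × 1 + 0
Continued fraction: [2; 7, 3, 4]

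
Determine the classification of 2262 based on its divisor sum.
abundant

Proper divisors of 2262: sum = 1 + 2 + 3 + 6 + 13 + 26 + 29 + 39 + 58 + 78 + 87 + 174 + 377 + 754 + 1131 = 2778
Since 2778 > 2262, 2262 is abundant.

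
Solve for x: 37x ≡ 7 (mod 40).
x ≡ 11 (mod 40)

gcd(37, 40) = 1, which divides 7, so solutions exist.
Find 37^(-1) mod 40 by the extended Euclidean algorithm:
40 = 1 × 37 + 3  ⟹  3 = (1)·40 + (-1)·37
37 = 12 × 3 + 1  ⟹  1 = (-12)·40 + (13)·37
So (13)·37 ≡ 1 (mod 40), i.e. 37^(-1) ≡ 13 (mod 40).
x ≡ 13 × 7 = 91 ≡ 11 (mod 40).
Check: 37 × 11 = 407 ≡ 7 (mod 40).
Unique solution: x ≡ 11 (mod 40)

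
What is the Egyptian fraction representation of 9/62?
1/7 + 1/434

Greedy algorithm:
9/62: ceiling(62/9) = 7, use 1/7
1/434: ceiling(434/1) = 434, use 1/434
Result: 9/62 = 1/7 + 1/434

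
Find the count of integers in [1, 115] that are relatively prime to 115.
88

115 = 5 × 23
φ(n) = n × ∏(1 - 1/p) for each prime p dividing n
φ(115) = 115 × (1 - 1/5) × (1 - 1/23) = 88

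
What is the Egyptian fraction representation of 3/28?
1/10 + 1/140

Greedy algorithm:
3/28: ceiling(28/3) = 10, use 1/10
1/140: ceiling(140/1) = 140, use 1/140
Result: 3/28 = 1/10 + 1/140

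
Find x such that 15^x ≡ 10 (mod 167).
121

Baby-step giant-step with step n = ⌈√167⌉ = 13.
Baby steps 15^j mod 167 (j:value) for j=0..12: 0:1, 1:15, 2:58, 3:35, 4:24, 5:26, 6:56, 7:5, 8:75, 9:123, 10:8, 11:120, 12:130.
Giant-step multiplier: 15^(-13) ≡ 15^(166-13) = 15^153 ≡ 34 (mod 167).
Giant steps γ_i = 10·34^i mod 167: γ_0=10, γ_1=6, γ_2=37, γ_3=89, γ_4=20, γ_5=12, γ_6=74, γ_7=11, γ_8=40, γ_9=24 (in table at j=4).
x = i·n + j = 9·13 + 4 = 121.
Check: 15^121 ≡ 10 (mod 167).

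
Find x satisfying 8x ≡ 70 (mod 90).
x ≡ 20 (mod 45)

gcd(8, 90) = 2, which divides 70, so solutions exist.
Divide through by 2: 4x ≡ 35 (mod 45).
Find 4^(-1) mod 45 by the extended Euclidean algorithm:
45 = 11 × 4 + 1  ⟹  1 = (1)·45 + (-11)·4
So (-11)·4 ≡ 1 (mod 45), i.e. 4^(-1) ≡ -11 ≡ 34 (mod 45).
x ≡ 34 × 35 = 1190 ≡ 20 (mod 45).
Check: 8 × 20 = 160 ≡ 70 (mod 90).
x ≡ 20 (mod 45), giving 2 solutions mod 90.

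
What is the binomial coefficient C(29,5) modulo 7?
0

Using Lucas' theorem:
Write n=29 and k=5 in base 7:
n in base 7: [4, 1]
k in base 7: [0, 5]
C(29,5) mod 7 = ∏ C(n_i, k_i) mod 7
Digit binomials (mod 7): C(4,0) = 1; C(1,5) = 0 (k_i > n_i)
Product: 1 × 0 = 0 ≡ 0 (mod 7)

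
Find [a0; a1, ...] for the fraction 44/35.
[1; 3, 1, 8]

Euclidean algorithm steps:
44 = 1 × 35 + 9
35 = 3 × 9 + 8
9 = 1 × 8 + 1
8 = 8 × 1 + 0
Continued fraction: [1; 3, 1, 8]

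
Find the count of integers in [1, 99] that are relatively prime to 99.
60

99 = 3^2 × 11
φ(n) = n × ∏(1 - 1/p) for each prime p dividing n
φ(99) = 99 × (1 - 1/3) × (1 - 1/11) = 60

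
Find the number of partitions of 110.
607163746

p(n) counts ways to write n as a sum of positive integers (order ignored).
Euler's pentagonal recurrence: p(k) = p(k-1) + p(k-2) - p(k-5) - p(k-7) + p(k-12) + p(k-15) - ... (offsets j(3j∓1)/2, signs ++--, p(0)=1, p(<0)=0).
DP table for k = 0..109: p(0)=1, p(1)=1, p(2)=2, p(3)=3, p(4)=5, p(5)=7, p(6)=11, p(7)=15, p(8)=22, p(9)=30, p(10)=42, p(11)=56, p(12)=77, p(13)=101, p(14)=135, p(15)=176, p(16)=231, p(17)=297, p(18)=385, p(19)=490, p(20)=627, p(21)=792, p(22)=1002, p(23)=1255, p(24)=1575, p(25)=1958, p(26)=2436, p(27)=3010, p(28)=3718, p(29)=4565, p(30)=5604, p(31)=6842, p(32)=8349, p(33)=10143, p(34)=12310, p(35)=14883, p(36)=17977, p(37)=21637, p(38)=26015, p(39)=31185, p(40)=37338, p(41)=44583, p(42)=53174, p(43)=63261, p(44)=75175, p(45)=89134, p(46)=105558, p(47)=124754, p(48)=147273, p(49)=173525, p(50)=204226, p(51)=239943, p(52)=281589, p(53)=329931, p(54)=386155, p(55)=451276, p(56)=526823, p(57)=614154, p(58)=715220, p(59)=831820, p(60)=966467, p(61)=1121505, p(62)=1300156, p(63)=1505499, p(64)=1741630, p(65)=2012558, p(66)=2323520, p(67)=2679689, p(68)=3087735, p(69)=3554345, p(70)=4087968, p(71)=4697205, p(72)=5392783, p(73)=6185689, p(74)=7089500, p(75)=8118264, p(76)=9289091, p(77)=10619863, p(78)=12132164, p(79)=13848650, p(80)=15796476, p(81)=18004327, p(82)=20506255, p(83)=23338469, p(84)=26543660, p(85)=30167357, p(86)=34262962, p(87)=38887673, p(88)=44108109, p(89)=49995925, p(90)=56634173, p(91)=64112359, p(92)=72533807, p(93)=82010177, p(94)=92669720, p(95)=104651419, p(96)=118114304, p(97)=133230930, p(98)=150198136, p(99)=169229875, p(100)=190569292, p(101)=214481126, p(102)=241265379, p(103)=271248950, p(104)=304801365, p(105)=342325709, p(106)=384276336, p(107)=431149389, p(108)=483502844, p(109)=541946240.
Final step: p(110) = p(109) + p(108) - p(105) - p(103) + p(98) + p(95) - p(88) - p(84) + p(75) + p(70) - p(59) - p(53) + p(40) + p(33) - p(18) - p(10)
= 541946240 + 483502844 - 342325709 - 271248950 + 150198136 + 104651419 - 44108109 - 26543660 + 8118264 + 4087968 - 831820 - 329931 + 37338 + 10143 - 385 - 42
= 607163746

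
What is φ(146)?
72

146 = 2 × 73
φ(n) = n × ∏(1 - 1/p) for each prime p dividing n
φ(146) = 146 × (1 - 1/2) × (1 - 1/73) = 72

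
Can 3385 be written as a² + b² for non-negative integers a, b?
24² + 53² (a=24, b=53)

Factorization: 3385 = 5 × 677
By Fermat: n is sum of two squares iff every prime p ≡ 3 (mod 4) appears to even power.
All primes ≡ 3 (mod 4) appear to even power.
Search a = 0, 1, 2, … for 3385 - a² a perfect square: first hit at a = 24: 3385 - 576 = 2809 = 53².
3385 = 24² + 53² = 576 + 2809 ✓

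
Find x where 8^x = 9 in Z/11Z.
2

Baby-step giant-step with step n = ⌈√11⌉ = 4.
Baby steps 8^j mod 11 (j:value) for j=0..3: 0:1, 1:8, 2:9, 3:6.
h = 9 is already in the table at j=2, so x = 2.
Check: 8^2 ≡ 9 (mod 11).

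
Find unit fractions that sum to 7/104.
1/15 + 1/1560

Greedy algorithm:
7/104: ceiling(104/7) = 15, use 1/15
1/1560: ceiling(1560/1) = 1560, use 1/1560
Result: 7/104 = 1/15 + 1/1560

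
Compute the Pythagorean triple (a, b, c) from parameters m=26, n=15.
(451, 780, 901)

Euclid's formula: a = m² - n², b = 2mn, c = m² + n²
m = 26, n = 15
a = 26² - 15² = 676 - 225 = 451
b = 2 × 26 × 15 = 780
c = 26² + 15² = 676 + 225 = 901
Verification: 451² + 780² = 203401 + 608400 = 811801 = 901² ✓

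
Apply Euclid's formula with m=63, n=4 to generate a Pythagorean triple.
(3953, 504, 3985)

Euclid's formula: a = m² - n², b = 2mn, c = m² + n²
m = 63, n = 4
a = 63² - 4² = 3969 - 16 = 3953
b = 2 × 63 × 4 = 504
c = 63² + 4² = 3969 + 16 = 3985
Verification: 3953² + 504² = 15626209 + 254016 = 15880225 = 3985² ✓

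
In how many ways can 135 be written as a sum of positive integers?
9035836076

p(n) counts ways to write n as a sum of positive integers (order ignored).
Euler's pentagonal recurrence: p(k) = p(k-1) + p(k-2) - p(k-5) - p(k-7) + p(k-12) + p(k-15) - ... (offsets j(3j∓1)/2, signs ++--, p(0)=1, p(<0)=0).
DP table for k = 0..134: p(0)=1, p(1)=1, p(2)=2, p(3)=3, p(4)=5, p(5)=7, p(6)=11, p(7)=15, p(8)=22, p(9)=30, p(10)=42, p(11)=56, p(12)=77, p(13)=101, p(14)=135, p(15)=176, p(16)=231, p(17)=297, p(18)=385, p(19)=490, p(20)=627, p(21)=792, p(22)=1002, p(23)=1255, p(24)=1575, p(25)=1958, p(26)=2436, p(27)=3010, p(28)=3718, p(29)=4565, p(30)=5604, p(31)=6842, p(32)=8349, p(33)=10143, p(34)=12310, p(35)=14883, p(36)=17977, p(37)=21637, p(38)=26015, p(39)=31185, p(40)=37338, p(41)=44583, p(42)=53174, p(43)=63261, p(44)=75175, p(45)=89134, p(46)=105558, p(47)=124754, p(48)=147273, p(49)=173525, p(50)=204226, p(51)=239943, p(52)=281589, p(53)=329931, p(54)=386155, p(55)=451276, p(56)=526823, p(57)=614154, p(58)=715220, p(59)=831820, p(60)=966467, p(61)=1121505, p(62)=1300156, p(63)=1505499, p(64)=1741630, p(65)=2012558, p(66)=2323520, p(67)=2679689, p(68)=3087735, p(69)=3554345, p(70)=4087968, p(71)=4697205, p(72)=5392783, p(73)=6185689, p(74)=7089500, p(75)=8118264, p(76)=9289091, p(77)=10619863, p(78)=12132164, p(79)=13848650, p(80)=15796476, p(81)=18004327, p(82)=20506255, p(83)=23338469, p(84)=26543660, p(85)=30167357, p(86)=34262962, p(87)=38887673, p(88)=44108109, p(89)=49995925, p(90)=56634173, p(91)=64112359, p(92)=72533807, p(93)=82010177, p(94)=92669720, p(95)=104651419, p(96)=118114304, p(97)=133230930, p(98)=150198136, p(99)=169229875, p(100)=190569292, p(101)=214481126, p(102)=241265379, p(103)=271248950, p(104)=304801365, p(105)=342325709, p(106)=384276336, p(107)=431149389, p(108)=483502844, p(109)=541946240, p(110)=607163746, p(111)=679903203, p(112)=761002156, p(113)=851376628, p(114)=952050665, p(115)=1064144451, p(116)=1188908248, p(117)=1327710076, p(118)=1482074143, p(119)=1653668665, p(120)=1844349560, p(121)=2056148051, p(122)=2291320912, p(123)=2552338241, p(124)=2841940500, p(125)=3163127352, p(126)=3519222692, p(127)=3913864295, p(128)=4351078600, p(129)=4835271870, p(130)=5371315400, p(131)=5964539504, p(132)=6620830889, p(133)=7346629512, p(134)=8149040695.
Final step: p(135) = p(134) + p(133) - p(130) - p(128) + p(123) + p(120) - p(113) - p(109) + p(100) + p(95) - p(84) - p(78) + p(65) + p(58) - p(43) - p(35) + p(18) + p(9)
= 8149040695 + 7346629512 - 5371315400 - 4351078600 + 2552338241 + 1844349560 - 851376628 - 541946240 + 190569292 + 104651419 - 26543660 - 12132164 + 2012558 + 715220 - 63261 - 14883 + 385 + 30
= 9035836076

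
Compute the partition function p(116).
1188908248

p(n) counts ways to write n as a sum of positive integers (order ignored).
Euler's pentagonal recurrence: p(k) = p(k-1) + p(k-2) - p(k-5) - p(k-7) + p(k-12) + p(k-15) - ... (offsets j(3j∓1)/2, signs ++--, p(0)=1, p(<0)=0).
DP table for k = 0..115: p(0)=1, p(1)=1, p(2)=2, p(3)=3, p(4)=5, p(5)=7, p(6)=11, p(7)=15, p(8)=22, p(9)=30, p(10)=42, p(11)=56, p(12)=77, p(13)=101, p(14)=135, p(15)=176, p(16)=231, p(17)=297, p(18)=385, p(19)=490, p(20)=627, p(21)=792, p(22)=1002, p(23)=1255, p(24)=1575, p(25)=1958, p(26)=2436, p(27)=3010, p(28)=3718, p(29)=4565, p(30)=5604, p(31)=6842, p(32)=8349, p(33)=10143, p(34)=12310, p(35)=14883, p(36)=17977, p(37)=21637, p(38)=26015, p(39)=31185, p(40)=37338, p(41)=44583, p(42)=53174, p(43)=63261, p(44)=75175, p(45)=89134, p(46)=105558, p(47)=124754, p(48)=147273, p(49)=173525, p(50)=204226, p(51)=239943, p(52)=281589, p(53)=329931, p(54)=386155, p(55)=451276, p(56)=526823, p(57)=614154, p(58)=715220, p(59)=831820, p(60)=966467, p(61)=1121505, p(62)=1300156, p(63)=1505499, p(64)=1741630, p(65)=2012558, p(66)=2323520, p(67)=2679689, p(68)=3087735, p(69)=3554345, p(70)=4087968, p(71)=4697205, p(72)=5392783, p(73)=6185689, p(74)=7089500, p(75)=8118264, p(76)=9289091, p(77)=10619863, p(78)=12132164, p(79)=13848650, p(80)=15796476, p(81)=18004327, p(82)=20506255, p(83)=23338469, p(84)=26543660, p(85)=30167357, p(86)=34262962, p(87)=38887673, p(88)=44108109, p(89)=49995925, p(90)=56634173, p(91)=64112359, p(92)=72533807, p(93)=82010177, p(94)=92669720, p(95)=104651419, p(96)=118114304, p(97)=133230930, p(98)=150198136, p(99)=169229875, p(100)=190569292, p(101)=214481126, p(102)=241265379, p(103)=271248950, p(104)=304801365, p(105)=342325709, p(106)=384276336, p(107)=431149389, p(108)=483502844, p(109)=541946240, p(110)=607163746, p(111)=679903203, p(112)=761002156, p(113)=851376628, p(114)=952050665, p(115)=1064144451.
Final step: p(116) = p(115) + p(114) - p(111) - p(109) + p(104) + p(101) - p(94) - p(90) + p(81) + p(76) - p(65) - p(59) + p(46) + p(39) - p(24) - p(16)
= 1064144451 + 952050665 - 679903203 - 541946240 + 304801365 + 214481126 - 92669720 - 56634173 + 18004327 + 9289091 - 2012558 - 831820 + 105558 + 31185 - 1575 - 231
= 1188908248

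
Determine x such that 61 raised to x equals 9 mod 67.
30

Baby-step giant-step with step n = ⌈√67⌉ = 9.
Baby steps 61^j mod 67 (j:value) for j=0..8: 0:1, 1:61, 2:36, 3:52, 4:23, 5:63, 6:24, 7:57, 8:60.
Giant-step multiplier: 61^(-9) ≡ 61^(66-9) = 61^57 ≡ 8 (mod 67).
Giant steps γ_i = 9·8^i mod 67: γ_0=9, γ_1=5, γ_2=40, γ_3=52 (in table at j=3).
x = i·n + j = 3·9 + 3 = 30.
Check: 61^30 ≡ 9 (mod 67).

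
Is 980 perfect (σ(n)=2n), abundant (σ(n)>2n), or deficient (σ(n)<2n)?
abundant

Proper divisors of 980: sum = 1 + 2 + 4 + 5 + 7 + 10 + 14 + 20 + ... + 140 + 196 + 245 + 490 (17 divisors) = 1414
Since 1414 > 980, 980 is abundant.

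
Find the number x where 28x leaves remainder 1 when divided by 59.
19

gcd(28, 59) = 1, so the inverse exists.
Extended Euclidean algorithm on (59, 28):
59 = 2 × 28 + 3  ⟹  3 = (1)·59 + (-2)·28
28 = 9 × 3 + 1  ⟹  1 = (-9)·59 + (19)·28
So (19)·28 ≡ 1 (mod 59), i.e. 28^(-1) ≡ 19 (mod 59).
Check: 28 × 19 = 532 ≡ 1 (mod 59)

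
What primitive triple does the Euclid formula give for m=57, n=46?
(1133, 5244, 5365)

Euclid's formula: a = m² - n², b = 2mn, c = m² + n²
m = 57, n = 46
a = 57² - 46² = 3249 - 2116 = 1133
b = 2 × 57 × 46 = 5244
c = 57² + 46² = 3249 + 2116 = 5365
Verification: 1133² + 5244² = 1283689 + 27499536 = 28783225 = 5365² ✓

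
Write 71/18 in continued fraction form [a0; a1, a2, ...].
[3; 1, 17]

Euclidean algorithm steps:
71 = 3 × 18 + 17
18 = 1 × 17 + 1
17 = 17 × 1 + 0
Continued fraction: [3; 1, 17]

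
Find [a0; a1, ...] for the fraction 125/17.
[7; 2, 1, 5]

Euclidean algorithm steps:
125 = 7 × 17 + 6
17 = 2 × 6 + 5
6 = 1 × 5 + 1
5 = 5 × 1 + 0
Continued fraction: [7; 2, 1, 5]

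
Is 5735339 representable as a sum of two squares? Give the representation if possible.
Not possible

Factorization: 5735339 = 179^3
By Fermat: n is sum of two squares iff every prime p ≡ 3 (mod 4) appears to even power.
Prime(s) ≡ 3 (mod 4) with odd exponent: [(179, 3)]
Therefore 5735339 cannot be expressed as a² + b².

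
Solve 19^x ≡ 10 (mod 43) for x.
16

Baby-step giant-step with step n = ⌈√43⌉ = 7.
Baby steps 19^j mod 43 (j:value) for j=0..6: 0:1, 1:19, 2:17, 3:22, 4:31, 5:30, 6:11.
Giant-step multiplier: 19^(-7) ≡ 19^(42-7) = 19^35 ≡ 7 (mod 43).
Giant steps γ_i = 10·7^i mod 43: γ_0=10, γ_1=27, γ_2=17 (in table at j=2).
x = i·n + j = 2·7 + 2 = 16.
Check: 19^16 ≡ 10 (mod 43).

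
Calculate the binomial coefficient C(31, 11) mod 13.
0

Using Lucas' theorem:
Write n=31 and k=11 in base 13:
n in base 13: [2, 5]
k in base 13: [0, 11]
C(31,11) mod 13 = ∏ C(n_i, k_i) mod 13
Digit binomials (mod 13): C(2,0) = 1; C(5,11) = 0 (k_i > n_i)
Product: 1 × 0 = 0 ≡ 0 (mod 13)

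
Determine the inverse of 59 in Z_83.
38

gcd(59, 83) = 1, so the inverse exists.
Extended Euclidean algorithm on (83, 59):
83 = 1 × 59 + 24  ⟹  24 = (1)·83 + (-1)·59
59 = 2 × 24 + 11  ⟹  11 = (-2)·83 + (3)·59
24 = 2 × 11 + 2  ⟹  2 = (5)·83 + (-7)·59
11 = 5 × 2 + 1  ⟹  1 = (-27)·83 + (38)·59
So (38)·59 ≡ 1 (mod 83), i.e. 59^(-1) ≡ 38 (mod 83).
Check: 59 × 38 = 2242 ≡ 1 (mod 83)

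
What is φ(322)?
132

322 = 2 × 7 × 23
φ(n) = n × ∏(1 - 1/p) for each prime p dividing n
φ(322) = 322 × (1 - 1/2) × (1 - 1/7) × (1 - 1/23) = 132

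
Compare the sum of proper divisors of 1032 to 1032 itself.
abundant

Proper divisors of 1032: sum = 1 + 2 + 3 + 4 + 6 + 8 + 12 + 24 + 43 + 86 + 129 + 172 + 258 + 344 + 516 = 1608
Since 1608 > 1032, 1032 is abundant.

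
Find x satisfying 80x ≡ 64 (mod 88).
x ≡ 3 (mod 11)

gcd(80, 88) = 8, which divides 64, so solutions exist.
Divide through by 8: 10x ≡ 8 (mod 11).
Find 10^(-1) mod 11 by the extended Euclidean algorithm:
11 = 1 × 10 + 1  ⟹  1 = (1)·11 + (-1)·10
So (-1)·10 ≡ 1 (mod 11), i.e. 10^(-1) ≡ -1 ≡ 10 (mod 11).
x ≡ 10 × 8 = 80 ≡ 3 (mod 11).
Check: 80 × 3 = 240 ≡ 64 (mod 88).
x ≡ 3 (mod 11), giving 8 solutions mod 88.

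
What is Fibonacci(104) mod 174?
153

Matrix identity: Q^n = [[F_(n+1), F_n], [F_n, F_(n-1)]] with Q = [[1,1],[1,0]].
n = 104 = 1101000₂. Square-and-multiply, entries mod 174:
Q^1 = [[1,1],[1,0]]
Q^3 = (Q^1)²·Q = [[3,2],[2,1]]
Q^6 = (Q^3)² = [[13,8],[8,5]]
Q^13 = (Q^6)²·Q = [[29,59],[59,144]]
Q^26 = (Q^13)² = [[146,115],[115,31]]
Q^52 = (Q^26)² = [[89,171],[171,92]]
Q^104 = (Q^52)² = [[100,153],[153,121]]
F_104 mod 174 = Q^104[0][1] = 153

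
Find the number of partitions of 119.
1653668665

p(n) counts ways to write n as a sum of positive integers (order ignored).
Euler's pentagonal recurrence: p(k) = p(k-1) + p(k-2) - p(k-5) - p(k-7) + p(k-12) + p(k-15) - ... (offsets j(3j∓1)/2, signs ++--, p(0)=1, p(<0)=0).
DP table for k = 0..118: p(0)=1, p(1)=1, p(2)=2, p(3)=3, p(4)=5, p(5)=7, p(6)=11, p(7)=15, p(8)=22, p(9)=30, p(10)=42, p(11)=56, p(12)=77, p(13)=101, p(14)=135, p(15)=176, p(16)=231, p(17)=297, p(18)=385, p(19)=490, p(20)=627, p(21)=792, p(22)=1002, p(23)=1255, p(24)=1575, p(25)=1958, p(26)=2436, p(27)=3010, p(28)=3718, p(29)=4565, p(30)=5604, p(31)=6842, p(32)=8349, p(33)=10143, p(34)=12310, p(35)=14883, p(36)=17977, p(37)=21637, p(38)=26015, p(39)=31185, p(40)=37338, p(41)=44583, p(42)=53174, p(43)=63261, p(44)=75175, p(45)=89134, p(46)=105558, p(47)=124754, p(48)=147273, p(49)=173525, p(50)=204226, p(51)=239943, p(52)=281589, p(53)=329931, p(54)=386155, p(55)=451276, p(56)=526823, p(57)=614154, p(58)=715220, p(59)=831820, p(60)=966467, p(61)=1121505, p(62)=1300156, p(63)=1505499, p(64)=1741630, p(65)=2012558, p(66)=2323520, p(67)=2679689, p(68)=3087735, p(69)=3554345, p(70)=4087968, p(71)=4697205, p(72)=5392783, p(73)=6185689, p(74)=7089500, p(75)=8118264, p(76)=9289091, p(77)=10619863, p(78)=12132164, p(79)=13848650, p(80)=15796476, p(81)=18004327, p(82)=20506255, p(83)=23338469, p(84)=26543660, p(85)=30167357, p(86)=34262962, p(87)=38887673, p(88)=44108109, p(89)=49995925, p(90)=56634173, p(91)=64112359, p(92)=72533807, p(93)=82010177, p(94)=92669720, p(95)=104651419, p(96)=118114304, p(97)=133230930, p(98)=150198136, p(99)=169229875, p(100)=190569292, p(101)=214481126, p(102)=241265379, p(103)=271248950, p(104)=304801365, p(105)=342325709, p(106)=384276336, p(107)=431149389, p(108)=483502844, p(109)=541946240, p(110)=607163746, p(111)=679903203, p(112)=761002156, p(113)=851376628, p(114)=952050665, p(115)=1064144451, p(116)=1188908248, p(117)=1327710076, p(118)=1482074143.
Final step: p(119) = p(118) + p(117) - p(114) - p(112) + p(107) + p(104) - p(97) - p(93) + p(84) + p(79) - p(68) - p(62) + p(49) + p(42) - p(27) - p(19) + p(2)
= 1482074143 + 1327710076 - 952050665 - 761002156 + 431149389 + 304801365 - 133230930 - 82010177 + 26543660 + 13848650 - 3087735 - 1300156 + 173525 + 53174 - 3010 - 490 + 2
= 1653668665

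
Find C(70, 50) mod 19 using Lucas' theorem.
1

Using Lucas' theorem:
Write n=70 and k=50 in base 19:
n in base 19: [3, 13]
k in base 19: [2, 12]
C(70,50) mod 19 = ∏ C(n_i, k_i) mod 19
Digit binomials (mod 19): C(3,2) = 3; C(13,12) = 13
Product: 3 × 13 = 39 ≡ 1 (mod 19)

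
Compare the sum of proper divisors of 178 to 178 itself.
deficient

Proper divisors of 178: sum = 1 + 2 + 89 = 92
Since 92 < 178, 178 is deficient.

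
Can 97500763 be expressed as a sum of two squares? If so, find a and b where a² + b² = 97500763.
Not possible

Factorization: 97500763 = 17 × 179^3
By Fermat: n is sum of two squares iff every prime p ≡ 3 (mod 4) appears to even power.
Prime(s) ≡ 3 (mod 4) with odd exponent: [(179, 3)]
Therefore 97500763 cannot be expressed as a² + b².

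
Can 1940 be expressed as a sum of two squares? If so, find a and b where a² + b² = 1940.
2² + 44² (a=2, b=44)

Factorization: 1940 = 2^2 × 5 × 97
By Fermat: n is sum of two squares iff every prime p ≡ 3 (mod 4) appears to even power.
All primes ≡ 3 (mod 4) appear to even power.
Search a = 0, 1, 2, … for 1940 - a² a perfect square: first hit at a = 2: 1940 - 4 = 1936 = 44².
1940 = 2² + 44² = 4 + 1936 ✓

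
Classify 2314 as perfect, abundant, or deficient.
deficient

Proper divisors of 2314: sum = 1 + 2 + 13 + 26 + 89 + 178 + 1157 = 1466
Since 1466 < 2314, 2314 is deficient.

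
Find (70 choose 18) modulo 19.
0

Using Lucas' theorem:
Write n=70 and k=18 in base 19:
n in base 19: [3, 13]
k in base 19: [0, 18]
C(70,18) mod 19 = ∏ C(n_i, k_i) mod 19
Digit binomials (mod 19): C(3,0) = 1; C(13,18) = 0 (k_i > n_i)
Product: 1 × 0 = 0 ≡ 0 (mod 19)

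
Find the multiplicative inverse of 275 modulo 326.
147

gcd(275, 326) = 1, so the inverse exists.
Extended Euclidean algorithm on (326, 275):
326 = 1 × 275 + 51  ⟹  51 = (1)·326 + (-1)·275
275 = 5 × 51 + 20  ⟹  20 = (-5)·326 + (6)·275
51 = 2 × 20 + 11  ⟹  11 = (11)·326 + (-13)·275
20 = 1 × 11 + 9  ⟹  9 = (-16)·326 + (19)·275
11 = 1 × 9 + 2  ⟹  2 = (27)·326 + (-32)·275
9 = 4 × 2 + 1  ⟹  1 = (-124)·326 + (147)·275
So (147)·275 ≡ 1 (mod 326), i.e. 275^(-1) ≡ 147 (mod 326).
Check: 275 × 147 = 40425 ≡ 1 (mod 326)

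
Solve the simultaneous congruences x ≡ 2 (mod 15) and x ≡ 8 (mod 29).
182

Using Chinese Remainder Theorem:
M = 15 × 29 = 435
M1 = 29, M2 = 15
y1 = 29^(-1) mod 15 = 14
y2 = 15^(-1) mod 29 = 2
x = (2×29×14 + 8×15×2) mod 435 = 182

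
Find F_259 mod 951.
845

Matrix identity: Q^n = [[F_(n+1), F_n], [F_n, F_(n-1)]] with Q = [[1,1],[1,0]].
n = 259 = 100000011₂. Square-and-multiply, entries mod 951:
Q^1 = [[1,1],[1,0]]
Q^2 = (Q^1)² = [[2,1],[1,1]]
Q^4 = (Q^2)² = [[5,3],[3,2]]
Q^8 = (Q^4)² = [[34,21],[21,13]]
Q^16 = (Q^8)² = [[646,36],[36,610]]
Q^32 = (Q^16)² = [[172,519],[519,604]]
Q^64 = (Q^32)² = [[331,471],[471,811]]
Q^129 = (Q^64)²·Q = [[70,454],[454,567]]
Q^259 = (Q^129)²·Q = [[939,845],[845,94]]
F_259 mod 951 = Q^259[0][1] = 845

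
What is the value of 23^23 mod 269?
87

Repeated squaring. Binary of 23 = 10111.
23^1 ≡ 23 (mod 269); 23^2 ≡ 260 (mod 269); 23^4 ≡ 81 (mod 269); 23^8 ≡ 105 (mod 269); 23^16 ≡ 265 (mod 269)
23^23 = 23^1 × 23^2 × 23^4 × 23^16 ≡ 87 (mod 269)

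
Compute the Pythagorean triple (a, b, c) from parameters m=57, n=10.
(3149, 1140, 3349)

Euclid's formula: a = m² - n², b = 2mn, c = m² + n²
m = 57, n = 10
a = 57² - 10² = 3249 - 100 = 3149
b = 2 × 57 × 10 = 1140
c = 57² + 10² = 3249 + 100 = 3349
Verification: 3149² + 1140² = 9916201 + 1299600 = 11215801 = 3349² ✓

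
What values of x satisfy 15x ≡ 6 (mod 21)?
x ≡ 6 (mod 7)

gcd(15, 21) = 3, which divides 6, so solutions exist.
Divide through by 3: 5x ≡ 2 (mod 7).
Find 5^(-1) mod 7 by the extended Euclidean algorithm:
7 = 1 × 5 + 2  ⟹  2 = (1)·7 + (-1)·5
5 = 2 × 2 + 1  ⟹  1 = (-2)·7 + (3)·5
So (3)·5 ≡ 1 (mod 7), i.e. 5^(-1) ≡ 3 (mod 7).
x ≡ 3 × 2 = 6 ≡ 6 (mod 7).
Check: 15 × 6 = 90 ≡ 6 (mod 21).
x ≡ 6 (mod 7), giving 3 solutions mod 21.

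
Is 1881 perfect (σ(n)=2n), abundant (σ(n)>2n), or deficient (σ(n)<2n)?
deficient

Proper divisors of 1881: sum = 1 + 3 + 9 + 11 + 19 + 33 + 57 + 99 + 171 + 209 + 627 = 1239
Since 1239 < 1881, 1881 is deficient.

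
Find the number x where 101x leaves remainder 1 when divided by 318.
233

gcd(101, 318) = 1, so the inverse exists.
Extended Euclidean algorithm on (318, 101):
318 = 3 × 101 + 15  ⟹  15 = (1)·318 + (-3)·101
101 = 6 × 15 + 11  ⟹  11 = (-6)·318 + (19)·101
15 = 1 × 11 + 4  ⟹  4 = (7)·318 + (-22)·101
11 = 2 × 4 + 3  ⟹  3 = (-20)·318 + (63)·101
4 = 1 × 3 + 1  ⟹  1 = (27)·318 + (-85)·101
So (-85)·101 ≡ 1 (mod 318), i.e. 101^(-1) ≡ -85 ≡ 233 (mod 318).
Check: 101 × 233 = 23533 ≡ 1 (mod 318)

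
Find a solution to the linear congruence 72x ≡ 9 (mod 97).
x ≡ 85 (mod 97)

gcd(72, 97) = 1, which divides 9, so solutions exist.
Find 72^(-1) mod 97 by the extended Euclidean algorithm:
97 = 1 × 72 + 25  ⟹  25 = (1)·97 + (-1)·72
72 = 2 × 25 + 22  ⟹  22 = (-2)·97 + (3)·72
25 = 1 × 22 + 3  ⟹  3 = (3)·97 + (-4)·72
22 = 7 × 3 + 1  ⟹  1 = (-23)·97 + (31)·72
So (31)·72 ≡ 1 (mod 97), i.e. 72^(-1) ≡ 31 (mod 97).
x ≡ 31 × 9 = 279 ≡ 85 (mod 97).
Check: 72 × 85 = 6120 ≡ 9 (mod 97).
Unique solution: x ≡ 85 (mod 97)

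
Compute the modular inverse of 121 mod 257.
17

gcd(121, 257) = 1, so the inverse exists.
Extended Euclidean algorithm on (257, 121):
257 = 2 × 121 + 15  ⟹  15 = (1)·257 + (-2)·121
121 = 8 × 15 + 1  ⟹  1 = (-8)·257 + (17)·121
So (17)·121 ≡ 1 (mod 257), i.e. 121^(-1) ≡ 17 (mod 257).
Check: 121 × 17 = 2057 ≡ 1 (mod 257)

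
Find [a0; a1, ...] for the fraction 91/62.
[1; 2, 7, 4]

Euclidean algorithm steps:
91 = 1 × 62 + 29
62 = 2 × 29 + 4
29 = 7 × 4 + 1
4 = 4 × 1 + 0
Continued fraction: [1; 2, 7, 4]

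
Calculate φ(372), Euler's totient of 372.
120

372 = 2^2 × 3 × 31
φ(n) = n × ∏(1 - 1/p) for each prime p dividing n
φ(372) = 372 × (1 - 1/2) × (1 - 1/3) × (1 - 1/31) = 120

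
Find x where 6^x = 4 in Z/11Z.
8

Baby-step giant-step with step n = ⌈√11⌉ = 4.
Baby steps 6^j mod 11 (j:value) for j=0..3: 0:1, 1:6, 2:3, 3:7.
Giant-step multiplier: 6^(-4) ≡ 6^(10-4) = 6^6 ≡ 5 (mod 11).
Giant steps γ_i = 4·5^i mod 11: γ_0=4, γ_1=9, γ_2=1 (in table at j=0).
x = i·n + j = 2·4 + 0 = 8.
Check: 6^8 ≡ 4 (mod 11).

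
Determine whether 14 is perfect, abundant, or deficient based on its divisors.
deficient

Proper divisors of 14: sum = 1 + 2 + 7 = 10
Since 10 < 14, 14 is deficient.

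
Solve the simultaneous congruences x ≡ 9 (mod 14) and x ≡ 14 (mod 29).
275

Using Chinese Remainder Theorem:
M = 14 × 29 = 406
M1 = 29, M2 = 14
y1 = 29^(-1) mod 14 = 1
y2 = 14^(-1) mod 29 = 27
x = (9×29×1 + 14×14×27) mod 406 = 275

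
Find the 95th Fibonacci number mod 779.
651

Matrix identity: Q^n = [[F_(n+1), F_n], [F_n, F_(n-1)]] with Q = [[1,1],[1,0]].
n = 95 = 1011111₂. Square-and-multiply, entries mod 779:
Q^1 = [[1,1],[1,0]]
Q^2 = (Q^1)² = [[2,1],[1,1]]
Q^5 = (Q^2)²·Q = [[8,5],[5,3]]
Q^11 = (Q^5)²·Q = [[144,89],[89,55]]
Q^23 = (Q^11)²·Q = [[407,613],[613,573]]
Q^47 = (Q^23)²·Q = [[144,13],[13,131]]
Q^95 = (Q^47)²·Q = [[331,651],[651,459]]
F_95 mod 779 = Q^95[0][1] = 651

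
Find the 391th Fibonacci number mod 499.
247

Matrix identity: Q^n = [[F_(n+1), F_n], [F_n, F_(n-1)]] with Q = [[1,1],[1,0]].
n = 391 = 110000111₂. Square-and-multiply, entries mod 499:
Q^1 = [[1,1],[1,0]]
Q^3 = (Q^1)²·Q = [[3,2],[2,1]]
Q^6 = (Q^3)² = [[13,8],[8,5]]
Q^12 = (Q^6)² = [[233,144],[144,89]]
Q^24 = (Q^12)² = [[175,460],[460,214]]
Q^48 = (Q^24)² = [[210,298],[298,411]]
Q^97 = (Q^48)²·Q = [[99,170],[170,428]]
Q^195 = (Q^97)²·Q = [[48,278],[278,269]]
Q^391 = (Q^195)²·Q = [[50,247],[247,302]]
F_391 mod 499 = Q^391[0][1] = 247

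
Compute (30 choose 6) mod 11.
6

Using Lucas' theorem:
Write n=30 and k=6 in base 11:
n in base 11: [2, 8]
k in base 11: [0, 6]
C(30,6) mod 11 = ∏ C(n_i, k_i) mod 11
Digit binomials (mod 11): C(2,0) = 1; C(8,6) = 28 ≡ 6
Product: 1 × 6 = 6 ≡ 6 (mod 11)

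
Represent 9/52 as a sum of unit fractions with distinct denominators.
1/6 + 1/156

Greedy algorithm:
9/52: ceiling(52/9) = 6, use 1/6
1/156: ceiling(156/1) = 156, use 1/156
Result: 9/52 = 1/6 + 1/156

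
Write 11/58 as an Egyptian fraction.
1/6 + 1/44 + 1/3828

Greedy algorithm:
11/58: ceiling(58/11) = 6, use 1/6
2/87: ceiling(87/2) = 44, use 1/44
1/3828: ceiling(3828/1) = 3828, use 1/3828
Result: 11/58 = 1/6 + 1/44 + 1/3828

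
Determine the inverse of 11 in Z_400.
291

gcd(11, 400) = 1, so the inverse exists.
Extended Euclidean algorithm on (400, 11):
400 = 36 × 11 + 4  ⟹  4 = (1)·400 + (-36)·11
11 = 2 × 4 + 3  ⟹  3 = (-2)·400 + (73)·11
4 = 1 × 3 + 1  ⟹  1 = (3)·400 + (-109)·11
So (-109)·11 ≡ 1 (mod 400), i.e. 11^(-1) ≡ -109 ≡ 291 (mod 400).
Check: 11 × 291 = 3201 ≡ 1 (mod 400)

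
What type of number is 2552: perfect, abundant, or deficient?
abundant

Proper divisors of 2552: sum = 1 + 2 + 4 + 8 + 11 + 22 + 29 + 44 + 58 + 88 + 116 + 232 + 319 + 638 + 1276 = 2848
Since 2848 > 2552, 2552 is abundant.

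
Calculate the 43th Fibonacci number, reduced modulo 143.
90

Matrix identity: Q^n = [[F_(n+1), F_n], [F_n, F_(n-1)]] with Q = [[1,1],[1,0]].
n = 43 = 101011₂. Square-and-multiply, entries mod 143:
Q^1 = [[1,1],[1,0]]
Q^2 = (Q^1)² = [[2,1],[1,1]]
Q^5 = (Q^2)²·Q = [[8,5],[5,3]]
Q^10 = (Q^5)² = [[89,55],[55,34]]
Q^21 = (Q^10)²·Q = [[122,78],[78,44]]
Q^43 = (Q^21)²·Q = [[25,90],[90,78]]
F_43 mod 143 = Q^43[0][1] = 90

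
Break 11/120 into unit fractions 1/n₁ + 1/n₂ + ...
1/11 + 1/1320

Greedy algorithm:
11/120: ceiling(120/11) = 11, use 1/11
1/1320: ceiling(1320/1) = 1320, use 1/1320
Result: 11/120 = 1/11 + 1/1320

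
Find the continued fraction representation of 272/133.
[2; 22, 6]

Euclidean algorithm steps:
272 = 2 × 133 + 6
133 = 22 × 6 + 1
6 = 6 × 1 + 0
Continued fraction: [2; 22, 6]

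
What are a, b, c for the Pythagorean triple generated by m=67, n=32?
(3465, 4288, 5513)

Euclid's formula: a = m² - n², b = 2mn, c = m² + n²
m = 67, n = 32
a = 67² - 32² = 4489 - 1024 = 3465
b = 2 × 67 × 32 = 4288
c = 67² + 32² = 4489 + 1024 = 5513
Verification: 3465² + 4288² = 12006225 + 18386944 = 30393169 = 5513² ✓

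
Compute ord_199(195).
198

199 is prime, so ord(195) divides φ(199) = 198.
Divisors of 198: 1, 2, 3, 6, 9, 11, 18, 22, 33, 66, 99, 198.
Repeated squaring: 195^1 ≡ 195, 195^2 ≡ 16, 195^4 ≡ 57, 195^8 ≡ 65, 195^16 ≡ 46, 195^32 ≡ 126, 195^64 ≡ 155, 195^128 ≡ 145 (mod 199).
Test 195^d mod 199 for each divisor d in increasing order:
195^1 ≡ 195
195^2 ≡ 16
195^3 = 195^2·195^1 ≡ 135
195^6 = 195^4·195^2 ≡ 116
195^9 = 195^8·195^1 ≡ 138
195^11 = 195^8·195^2·195^1 ≡ 19
195^18 = 195^16·195^2 ≡ 139
195^22 = 195^16·195^4·195^2 ≡ 162
195^33 = 195^32·195^1 ≡ 93
195^66 = 195^64·195^2 ≡ 92
195^99 = 195^64·195^32·195^2·195^1 ≡ 198
195^198 = 195^128·195^64·195^4·195^2 ≡ 1  ← first divisor giving 1
The order is 198.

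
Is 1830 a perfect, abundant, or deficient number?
abundant

Proper divisors of 1830: sum = 1 + 2 + 3 + 5 + 6 + 10 + 15 + 30 + 61 + 122 + 183 + 305 + 366 + 610 + 915 = 2634
Since 2634 > 1830, 1830 is abundant.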